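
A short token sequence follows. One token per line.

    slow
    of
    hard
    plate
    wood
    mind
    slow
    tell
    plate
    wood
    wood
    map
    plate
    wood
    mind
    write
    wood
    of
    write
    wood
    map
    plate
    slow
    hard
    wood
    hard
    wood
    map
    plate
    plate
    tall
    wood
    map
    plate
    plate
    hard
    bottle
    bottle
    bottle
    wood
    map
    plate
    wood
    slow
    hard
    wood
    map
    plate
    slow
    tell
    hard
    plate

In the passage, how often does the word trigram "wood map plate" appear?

Scanning the 50 overlapping trigram windows for "wood map plate":
  position 11–13: wood map plate
  position 20–22: wood map plate
  position 27–29: wood map plate
  position 32–34: wood map plate
  position 40–42: wood map plate
  position 46–48: wood map plate

6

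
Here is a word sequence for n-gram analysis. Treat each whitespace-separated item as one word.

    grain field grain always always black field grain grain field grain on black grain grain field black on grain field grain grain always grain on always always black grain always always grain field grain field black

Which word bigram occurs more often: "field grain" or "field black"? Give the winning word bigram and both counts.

"field grain" (5 vs 2)

"field grain": 5 occurrences
"field black": 2 occurrences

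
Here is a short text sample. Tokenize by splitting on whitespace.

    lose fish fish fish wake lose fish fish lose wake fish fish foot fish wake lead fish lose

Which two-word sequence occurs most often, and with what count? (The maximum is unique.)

Bigram frequencies (highest first):
  fish fish: 4
  lose fish: 2
  fish wake: 2
  fish lose: 2
  wake lose: 1
  lose wake: 1
  … (5 more, each ≤ 1)

"fish fish", 4 times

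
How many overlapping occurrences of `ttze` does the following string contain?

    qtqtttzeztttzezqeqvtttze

Sliding a length-4 window over the 24 characters (21 positions):
  position 5–8: ttze
  position 11–14: ttze
  position 21–24: ttze

3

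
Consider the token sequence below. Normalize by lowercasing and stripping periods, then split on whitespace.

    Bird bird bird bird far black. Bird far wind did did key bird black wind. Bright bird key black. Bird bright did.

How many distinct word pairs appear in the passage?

22 tokens → 21 bigram windows in total.
Repeated bigrams (each contributes count−1 duplicates):
  bird bird: 3
  bird far: 2
  black bird: 2
4 duplicate windows → 21 − 4 = 17 distinct.

17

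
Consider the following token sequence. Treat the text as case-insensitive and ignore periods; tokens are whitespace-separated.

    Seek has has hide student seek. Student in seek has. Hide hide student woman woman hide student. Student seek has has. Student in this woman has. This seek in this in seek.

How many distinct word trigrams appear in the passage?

29

32 tokens → 30 trigram windows in total.
Repeated trigrams (each contributes count−1 duplicates):
  seek has has: 2
1 duplicate windows → 30 − 1 = 29 distinct.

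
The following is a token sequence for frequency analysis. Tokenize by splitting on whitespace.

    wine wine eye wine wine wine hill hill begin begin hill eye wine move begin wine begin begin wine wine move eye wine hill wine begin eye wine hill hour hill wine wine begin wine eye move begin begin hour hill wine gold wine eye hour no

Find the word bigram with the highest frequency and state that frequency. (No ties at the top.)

"wine wine", 5 times

Bigram frequencies (highest first):
  wine wine: 5
  eye wine: 4
  wine eye: 3
  wine hill: 3
  begin begin: 3
  begin wine: 3
  … (18 more, each ≤ 3)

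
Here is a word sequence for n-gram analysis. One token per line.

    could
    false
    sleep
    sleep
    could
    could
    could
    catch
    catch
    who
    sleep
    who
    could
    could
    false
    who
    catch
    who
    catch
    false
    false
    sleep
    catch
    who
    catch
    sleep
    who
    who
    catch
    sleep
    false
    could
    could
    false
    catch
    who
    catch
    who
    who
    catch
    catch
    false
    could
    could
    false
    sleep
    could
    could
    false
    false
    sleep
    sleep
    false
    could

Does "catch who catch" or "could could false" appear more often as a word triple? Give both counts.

"could could false" (4 vs 3)

"catch who catch": 3 occurrences
"could could false": 4 occurrences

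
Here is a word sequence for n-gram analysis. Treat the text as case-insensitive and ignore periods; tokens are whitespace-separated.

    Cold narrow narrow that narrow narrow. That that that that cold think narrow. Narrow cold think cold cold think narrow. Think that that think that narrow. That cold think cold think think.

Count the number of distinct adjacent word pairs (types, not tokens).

15

32 tokens → 31 bigram windows in total.
Repeated bigrams (each contributes count−1 duplicates):
  cold think: 5
  that that: 4
  narrow narrow: 3
  narrow that: 3
  that cold: 2
  that narrow: 2
  think cold: 2
  think narrow: 2
  … (1 more repeated)
16 duplicate windows → 31 − 16 = 15 distinct.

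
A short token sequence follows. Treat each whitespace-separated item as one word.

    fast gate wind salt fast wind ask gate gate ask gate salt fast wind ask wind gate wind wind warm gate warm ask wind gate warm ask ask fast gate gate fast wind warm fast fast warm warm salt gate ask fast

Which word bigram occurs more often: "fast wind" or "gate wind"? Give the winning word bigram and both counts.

"fast wind": 3 occurrences
"gate wind": 2 occurrences

"fast wind" (3 vs 2)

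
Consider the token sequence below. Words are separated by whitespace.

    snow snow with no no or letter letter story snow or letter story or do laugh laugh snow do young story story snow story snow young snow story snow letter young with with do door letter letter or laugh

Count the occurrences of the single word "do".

Scanning the 39 tokens for "do":
  position 15: do
  position 19: do
  position 34: do

3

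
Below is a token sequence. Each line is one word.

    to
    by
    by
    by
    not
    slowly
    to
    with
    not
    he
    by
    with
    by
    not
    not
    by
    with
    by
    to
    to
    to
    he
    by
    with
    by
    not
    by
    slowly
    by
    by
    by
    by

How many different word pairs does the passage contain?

32 tokens → 31 bigram windows in total.
Repeated bigrams (each contributes count−1 duplicates):
  by by: 5
  by not: 3
  by with: 3
  with by: 3
  he by: 2
  not by: 2
  to to: 2
13 duplicate windows → 31 − 13 = 18 distinct.

18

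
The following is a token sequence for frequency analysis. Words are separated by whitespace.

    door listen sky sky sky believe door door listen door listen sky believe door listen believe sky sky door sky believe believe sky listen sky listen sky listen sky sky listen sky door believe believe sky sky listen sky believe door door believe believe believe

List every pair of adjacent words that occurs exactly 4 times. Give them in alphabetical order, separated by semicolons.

believe believe; door listen; sky believe

Bigram counts meeting the condition (exactly 4 times):
  believe believe: 4
  door listen: 4
  sky believe: 4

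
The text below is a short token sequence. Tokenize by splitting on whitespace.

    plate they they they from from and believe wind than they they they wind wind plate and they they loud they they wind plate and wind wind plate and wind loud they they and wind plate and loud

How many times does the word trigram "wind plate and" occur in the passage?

Scanning the 36 overlapping trigram windows for "wind plate and":
  position 15–17: wind plate and
  position 23–25: wind plate and
  position 27–29: wind plate and
  position 35–37: wind plate and

4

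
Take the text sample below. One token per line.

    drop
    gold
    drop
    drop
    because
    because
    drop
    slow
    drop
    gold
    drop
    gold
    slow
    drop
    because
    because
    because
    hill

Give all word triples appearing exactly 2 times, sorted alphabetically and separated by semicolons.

drop because because; drop gold drop

Trigram counts meeting the condition (exactly 2 times):
  drop because because: 2
  drop gold drop: 2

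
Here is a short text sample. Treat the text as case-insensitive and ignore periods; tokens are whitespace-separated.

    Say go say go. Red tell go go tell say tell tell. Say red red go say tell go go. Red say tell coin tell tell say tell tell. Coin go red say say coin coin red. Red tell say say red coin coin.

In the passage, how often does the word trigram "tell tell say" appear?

Scanning the 42 overlapping trigram windows for "tell tell say":
  position 11–13: tell tell say
  position 25–27: tell tell say

2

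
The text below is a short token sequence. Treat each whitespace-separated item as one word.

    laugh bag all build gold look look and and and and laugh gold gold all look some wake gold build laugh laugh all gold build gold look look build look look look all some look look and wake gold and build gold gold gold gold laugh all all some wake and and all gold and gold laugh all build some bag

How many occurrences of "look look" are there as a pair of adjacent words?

5

Scanning the 60 overlapping bigram windows for "look look":
  position 6–7: look look
  position 27–28: look look
  position 30–31: look look
  position 31–32: look look
  position 35–36: look look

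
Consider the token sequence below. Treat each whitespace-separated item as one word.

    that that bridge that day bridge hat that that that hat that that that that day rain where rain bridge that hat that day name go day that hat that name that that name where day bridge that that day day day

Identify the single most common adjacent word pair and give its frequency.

Bigram frequencies (highest first):
  that that: 8
  that day: 4
  hat that: 4
  bridge that: 3
  that hat: 3
  day bridge: 2
  … (15 more, each ≤ 2)

"that that", 8 times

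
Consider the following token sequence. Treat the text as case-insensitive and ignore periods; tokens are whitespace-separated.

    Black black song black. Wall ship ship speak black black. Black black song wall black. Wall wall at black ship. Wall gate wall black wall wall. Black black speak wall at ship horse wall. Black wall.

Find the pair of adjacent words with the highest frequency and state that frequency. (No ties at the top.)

Bigram frequencies (highest first):
  black black: 5
  black wall: 4
  wall black: 4
  black song: 2
  wall wall: 2
  wall at: 2
  … (16 more, each ≤ 1)

"black black", 5 times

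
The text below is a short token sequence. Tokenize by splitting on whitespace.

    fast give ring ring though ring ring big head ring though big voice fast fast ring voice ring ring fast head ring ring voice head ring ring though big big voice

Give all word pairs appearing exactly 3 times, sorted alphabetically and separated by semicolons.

head ring; ring though

Bigram counts meeting the condition (exactly 3 times):
  head ring: 3
  ring though: 3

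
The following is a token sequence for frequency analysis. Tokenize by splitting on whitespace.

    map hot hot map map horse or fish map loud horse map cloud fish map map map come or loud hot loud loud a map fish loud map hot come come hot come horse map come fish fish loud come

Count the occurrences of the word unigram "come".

Scanning the 40 tokens for "come":
  position 18: come
  position 30: come
  position 31: come
  position 33: come
  position 36: come
  position 40: come

6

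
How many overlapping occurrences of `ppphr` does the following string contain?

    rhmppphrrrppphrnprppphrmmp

3

Sliding a length-5 window over the 26 characters (22 positions):
  position 4–8: ppphr
  position 11–15: ppphr
  position 19–23: ppphr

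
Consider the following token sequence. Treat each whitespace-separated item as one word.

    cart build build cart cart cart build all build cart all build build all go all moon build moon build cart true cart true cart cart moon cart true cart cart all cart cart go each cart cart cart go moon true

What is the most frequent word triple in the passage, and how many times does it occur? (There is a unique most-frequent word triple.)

Trigram frequencies (highest first):
  cart true cart: 3
  cart cart cart: 2
  true cart cart: 2
  cart cart go: 2
  cart build build: 1
  build build cart: 1
  … (29 more, each ≤ 1)

"cart true cart", 3 times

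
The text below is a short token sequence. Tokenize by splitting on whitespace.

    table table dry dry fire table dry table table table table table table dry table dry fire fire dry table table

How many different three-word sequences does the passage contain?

21 tokens → 19 trigram windows in total.
Repeated trigrams (each contributes count−1 duplicates):
  table table table: 4
  dry table table: 2
  table dry table: 2
  table table dry: 2
6 duplicate windows → 19 − 6 = 13 distinct.

13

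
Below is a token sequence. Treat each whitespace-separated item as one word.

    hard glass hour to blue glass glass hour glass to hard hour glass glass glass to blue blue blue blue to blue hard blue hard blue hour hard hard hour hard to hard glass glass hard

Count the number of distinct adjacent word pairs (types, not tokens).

36 tokens → 35 bigram windows in total.
Repeated bigrams (each contributes count−1 duplicates):
  glass glass: 4
  blue blue: 3
  to blue: 3
  blue hard: 2
  glass hour: 2
  glass to: 2
  hard blue: 2
  hard glass: 2
  … (4 more repeated)
16 duplicate windows → 35 − 16 = 19 distinct.

19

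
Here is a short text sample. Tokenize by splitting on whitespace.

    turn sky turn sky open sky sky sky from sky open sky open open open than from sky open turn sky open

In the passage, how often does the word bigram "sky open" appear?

5

Scanning the 21 overlapping bigram windows for "sky open":
  position 4–5: sky open
  position 10–11: sky open
  position 12–13: sky open
  position 18–19: sky open
  position 21–22: sky open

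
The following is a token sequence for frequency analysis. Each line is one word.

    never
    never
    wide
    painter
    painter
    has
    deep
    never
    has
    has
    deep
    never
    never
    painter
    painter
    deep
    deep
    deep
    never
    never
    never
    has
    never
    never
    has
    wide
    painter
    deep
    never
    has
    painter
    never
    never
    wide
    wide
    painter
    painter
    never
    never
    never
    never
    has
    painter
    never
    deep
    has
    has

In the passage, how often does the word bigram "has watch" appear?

0

Scanning the 46 overlapping bigram windows for "has watch":
  (none found)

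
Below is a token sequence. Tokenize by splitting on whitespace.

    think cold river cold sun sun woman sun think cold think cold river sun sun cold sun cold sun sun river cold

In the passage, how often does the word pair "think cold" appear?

Scanning the 21 overlapping bigram windows for "think cold":
  position 1–2: think cold
  position 9–10: think cold
  position 11–12: think cold

3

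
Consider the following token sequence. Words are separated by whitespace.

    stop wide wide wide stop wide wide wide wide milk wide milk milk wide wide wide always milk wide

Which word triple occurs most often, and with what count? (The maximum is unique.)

"wide wide wide", 4 times

Trigram frequencies (highest first):
  wide wide wide: 4
  stop wide wide: 2
  wide wide stop: 1
  wide stop wide: 1
  wide wide milk: 1
  wide milk wide: 1
  … (7 more, each ≤ 1)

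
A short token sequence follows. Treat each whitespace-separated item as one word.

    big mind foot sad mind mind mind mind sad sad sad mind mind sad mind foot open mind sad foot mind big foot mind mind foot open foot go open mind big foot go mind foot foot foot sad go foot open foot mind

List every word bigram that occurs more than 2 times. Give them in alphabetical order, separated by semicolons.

foot mind; foot open; mind foot; mind mind; mind sad; sad mind

Bigram counts meeting the condition (more than 2 times):
  foot mind: 3
  foot open: 3
  mind foot: 4
  mind mind: 5
  mind sad: 3
  sad mind: 3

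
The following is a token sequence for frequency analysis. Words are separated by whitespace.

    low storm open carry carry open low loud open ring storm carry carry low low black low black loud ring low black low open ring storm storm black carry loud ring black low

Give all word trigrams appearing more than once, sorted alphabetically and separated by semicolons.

Trigram counts meeting the condition (more than once):
  low black low: 2
  open ring storm: 2

low black low; open ring storm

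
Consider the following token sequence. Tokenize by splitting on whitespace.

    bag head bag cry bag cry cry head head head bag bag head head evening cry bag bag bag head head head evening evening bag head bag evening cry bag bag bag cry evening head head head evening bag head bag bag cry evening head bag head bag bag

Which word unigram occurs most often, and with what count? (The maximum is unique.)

Unigram frequencies (highest first):
  bag: 19
  head: 16
  cry: 7
  evening: 7

"bag", 19 times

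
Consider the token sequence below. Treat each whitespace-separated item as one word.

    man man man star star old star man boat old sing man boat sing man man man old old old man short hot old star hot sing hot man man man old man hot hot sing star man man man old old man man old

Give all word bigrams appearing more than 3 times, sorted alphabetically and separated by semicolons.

Bigram counts meeting the condition (more than 3 times):
  man man: 9
  man old: 4

man man; man old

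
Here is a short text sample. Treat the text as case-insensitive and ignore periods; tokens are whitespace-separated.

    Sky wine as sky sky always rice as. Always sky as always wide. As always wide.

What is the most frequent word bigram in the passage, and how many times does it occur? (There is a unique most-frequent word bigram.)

"as always", 3 times

Bigram frequencies (highest first):
  as always: 3
  always wide: 2
  sky wine: 1
  wine as: 1
  as sky: 1
  sky sky: 1
  … (6 more, each ≤ 1)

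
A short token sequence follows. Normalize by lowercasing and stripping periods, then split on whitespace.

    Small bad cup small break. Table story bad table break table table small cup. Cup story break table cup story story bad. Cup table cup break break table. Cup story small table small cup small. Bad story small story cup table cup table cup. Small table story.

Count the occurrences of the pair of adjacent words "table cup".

Scanning the 46 overlapping bigram windows for "table cup":
  position 18–19: table cup
  position 24–25: table cup
  position 28–29: table cup
  position 41–42: table cup
  position 43–44: table cup

5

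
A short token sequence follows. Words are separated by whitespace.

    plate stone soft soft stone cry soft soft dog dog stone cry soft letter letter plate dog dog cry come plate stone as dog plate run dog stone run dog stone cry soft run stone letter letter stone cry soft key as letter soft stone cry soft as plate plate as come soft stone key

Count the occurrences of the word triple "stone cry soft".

5

Scanning the 53 overlapping trigram windows for "stone cry soft":
  position 5–7: stone cry soft
  position 11–13: stone cry soft
  position 31–33: stone cry soft
  position 38–40: stone cry soft
  position 45–47: stone cry soft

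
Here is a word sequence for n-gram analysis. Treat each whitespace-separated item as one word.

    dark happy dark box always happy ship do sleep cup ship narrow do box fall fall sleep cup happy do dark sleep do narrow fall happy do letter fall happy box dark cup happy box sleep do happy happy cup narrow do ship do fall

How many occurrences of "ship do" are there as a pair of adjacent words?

Scanning the 44 overlapping bigram windows for "ship do":
  position 7–8: ship do
  position 43–44: ship do

2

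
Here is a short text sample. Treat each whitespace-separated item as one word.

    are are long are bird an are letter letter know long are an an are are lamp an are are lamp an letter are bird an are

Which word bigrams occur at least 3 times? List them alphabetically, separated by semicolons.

an are; are are

Bigram counts meeting the condition (at least 3 times):
  an are: 4
  are are: 3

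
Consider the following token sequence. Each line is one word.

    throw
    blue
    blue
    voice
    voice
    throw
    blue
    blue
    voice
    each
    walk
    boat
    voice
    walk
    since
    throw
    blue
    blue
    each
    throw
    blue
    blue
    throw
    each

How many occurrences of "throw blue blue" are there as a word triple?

Scanning the 22 overlapping trigram windows for "throw blue blue":
  position 1–3: throw blue blue
  position 6–8: throw blue blue
  position 16–18: throw blue blue
  position 20–22: throw blue blue

4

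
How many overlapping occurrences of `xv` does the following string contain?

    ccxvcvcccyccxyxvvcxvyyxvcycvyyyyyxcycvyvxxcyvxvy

5

Sliding a length-2 window over the 48 characters (47 positions):
  position 3–4: xv
  position 15–16: xv
  position 19–20: xv
  position 23–24: xv
  position 46–47: xv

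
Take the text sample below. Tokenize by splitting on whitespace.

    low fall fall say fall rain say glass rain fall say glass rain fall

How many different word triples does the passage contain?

10

14 tokens → 12 trigram windows in total.
Repeated trigrams (each contributes count−1 duplicates):
  glass rain fall: 2
  say glass rain: 2
2 duplicate windows → 12 − 2 = 10 distinct.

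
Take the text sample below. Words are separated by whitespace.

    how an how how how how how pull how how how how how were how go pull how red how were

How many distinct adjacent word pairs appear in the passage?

11

21 tokens → 20 bigram windows in total.
Repeated bigrams (each contributes count−1 duplicates):
  how how: 8
  how were: 2
  pull how: 2
9 duplicate windows → 20 − 9 = 11 distinct.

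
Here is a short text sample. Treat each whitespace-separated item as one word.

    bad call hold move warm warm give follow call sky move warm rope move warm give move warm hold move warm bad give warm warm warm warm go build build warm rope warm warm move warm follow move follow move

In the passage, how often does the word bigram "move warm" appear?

6

Scanning the 39 overlapping bigram windows for "move warm":
  position 4–5: move warm
  position 11–12: move warm
  position 14–15: move warm
  position 17–18: move warm
  position 20–21: move warm
  position 35–36: move warm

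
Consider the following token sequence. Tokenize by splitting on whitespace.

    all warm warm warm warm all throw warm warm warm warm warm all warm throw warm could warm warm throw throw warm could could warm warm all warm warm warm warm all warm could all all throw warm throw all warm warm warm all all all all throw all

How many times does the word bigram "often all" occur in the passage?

Scanning the 48 overlapping bigram windows for "often all":
  (none found)

0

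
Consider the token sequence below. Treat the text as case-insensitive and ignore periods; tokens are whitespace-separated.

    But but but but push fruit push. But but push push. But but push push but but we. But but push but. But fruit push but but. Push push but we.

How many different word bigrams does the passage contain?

9

31 tokens → 30 bigram windows in total.
Repeated bigrams (each contributes count−1 duplicates):
  but but: 9
  push but: 6
  but push: 5
  push push: 3
  but we: 2
  fruit push: 2
21 duplicate windows → 30 − 21 = 9 distinct.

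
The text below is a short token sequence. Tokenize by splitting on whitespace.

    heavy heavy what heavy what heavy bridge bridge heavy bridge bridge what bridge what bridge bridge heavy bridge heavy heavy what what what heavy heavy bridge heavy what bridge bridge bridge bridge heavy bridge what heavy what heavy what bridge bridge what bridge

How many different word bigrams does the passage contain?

43 tokens → 42 bigram windows in total.
Repeated bigrams (each contributes count−1 duplicates):
  bridge bridge: 7
  heavy what: 6
  bridge heavy: 5
  heavy bridge: 5
  what bridge: 5
  what heavy: 5
  bridge what: 4
  heavy heavy: 3
  … (1 more repeated)
33 duplicate windows → 42 − 33 = 9 distinct.

9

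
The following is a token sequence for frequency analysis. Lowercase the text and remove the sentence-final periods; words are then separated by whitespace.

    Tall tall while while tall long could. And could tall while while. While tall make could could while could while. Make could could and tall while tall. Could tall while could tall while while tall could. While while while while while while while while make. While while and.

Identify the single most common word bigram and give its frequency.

Bigram frequencies (highest first):
  while while: 12
  tall while: 5
  while tall: 4
  could tall: 3
  could while: 3
  could and: 2
  … (13 more, each ≤ 2)

"while while", 12 times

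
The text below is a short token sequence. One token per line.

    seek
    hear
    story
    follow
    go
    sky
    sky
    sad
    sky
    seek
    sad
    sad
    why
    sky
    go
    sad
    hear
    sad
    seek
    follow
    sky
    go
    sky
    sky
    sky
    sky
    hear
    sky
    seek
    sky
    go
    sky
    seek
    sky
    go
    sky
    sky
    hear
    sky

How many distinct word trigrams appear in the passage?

28

39 tokens → 37 trigram windows in total.
Repeated trigrams (each contributes count−1 duplicates):
  go sky sky: 3
  sky go sky: 3
  seek sky go: 2
  sky hear sky: 2
  sky seek sky: 2
  sky sky hear: 2
  sky sky sky: 2
9 duplicate windows → 37 − 9 = 28 distinct.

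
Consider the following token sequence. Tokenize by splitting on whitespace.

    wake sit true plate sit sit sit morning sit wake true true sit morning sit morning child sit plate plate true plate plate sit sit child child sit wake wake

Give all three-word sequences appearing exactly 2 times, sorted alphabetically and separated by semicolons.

Trigram counts meeting the condition (exactly 2 times):
  plate sit sit: 2
  sit morning sit: 2

plate sit sit; sit morning sit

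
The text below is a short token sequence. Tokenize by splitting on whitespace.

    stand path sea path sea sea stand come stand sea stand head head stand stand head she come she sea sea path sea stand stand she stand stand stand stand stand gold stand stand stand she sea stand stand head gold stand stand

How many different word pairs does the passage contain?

43 tokens → 42 bigram windows in total.
Repeated bigrams (each contributes count−1 duplicates):
  stand stand: 10
  sea stand: 4
  path sea: 3
  stand head: 3
  gold stand: 2
  sea path: 2
  sea sea: 2
  she sea: 2
  … (1 more repeated)
21 duplicate windows → 42 − 21 = 21 distinct.

21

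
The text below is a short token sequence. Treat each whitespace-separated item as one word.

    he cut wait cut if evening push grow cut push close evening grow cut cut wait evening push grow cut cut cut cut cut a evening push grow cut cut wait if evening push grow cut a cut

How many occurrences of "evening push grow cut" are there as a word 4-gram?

4

Scanning the 35 overlapping 4-gram windows for "evening push grow cut":
  position 6–9: evening push grow cut
  position 17–20: evening push grow cut
  position 26–29: evening push grow cut
  position 33–36: evening push grow cut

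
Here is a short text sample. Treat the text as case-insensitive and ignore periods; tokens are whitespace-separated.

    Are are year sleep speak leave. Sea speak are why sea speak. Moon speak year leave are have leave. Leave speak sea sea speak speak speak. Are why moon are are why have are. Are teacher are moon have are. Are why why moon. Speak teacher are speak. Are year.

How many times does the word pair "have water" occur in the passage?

Scanning the 49 overlapping bigram windows for "have water":
  (none found)

0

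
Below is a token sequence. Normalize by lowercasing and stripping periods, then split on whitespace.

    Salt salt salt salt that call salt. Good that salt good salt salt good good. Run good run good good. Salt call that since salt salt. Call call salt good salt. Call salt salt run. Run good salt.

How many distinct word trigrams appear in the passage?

38 tokens → 36 trigram windows in total.
Repeated trigrams (each contributes count−1 duplicates):
  call salt good: 2
  good run good: 2
  good salt call: 2
  salt good salt: 2
  salt salt salt: 2
5 duplicate windows → 36 − 5 = 31 distinct.

31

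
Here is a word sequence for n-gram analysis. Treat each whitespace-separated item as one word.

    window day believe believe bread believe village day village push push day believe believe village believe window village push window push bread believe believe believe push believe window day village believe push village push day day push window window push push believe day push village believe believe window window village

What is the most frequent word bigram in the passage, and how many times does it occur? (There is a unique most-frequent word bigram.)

"believe believe", 5 times

Bigram frequencies (highest first):
  believe believe: 5
  village push: 3
  village believe: 3
  believe window: 3
  window day: 2
  day believe: 2
  … (18 more, each ≤ 2)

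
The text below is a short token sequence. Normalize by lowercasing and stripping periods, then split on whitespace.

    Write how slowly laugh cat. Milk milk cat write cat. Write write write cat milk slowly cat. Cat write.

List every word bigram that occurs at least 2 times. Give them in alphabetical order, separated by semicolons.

cat milk; cat write; write cat; write write

Bigram counts meeting the condition (at least 2 times):
  cat milk: 2
  cat write: 3
  write cat: 2
  write write: 2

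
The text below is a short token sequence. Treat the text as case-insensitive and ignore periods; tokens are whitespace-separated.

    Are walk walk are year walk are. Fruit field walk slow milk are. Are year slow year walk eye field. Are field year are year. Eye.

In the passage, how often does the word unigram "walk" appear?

Scanning the 26 tokens for "walk":
  position 2: walk
  position 3: walk
  position 6: walk
  position 10: walk
  position 18: walk

5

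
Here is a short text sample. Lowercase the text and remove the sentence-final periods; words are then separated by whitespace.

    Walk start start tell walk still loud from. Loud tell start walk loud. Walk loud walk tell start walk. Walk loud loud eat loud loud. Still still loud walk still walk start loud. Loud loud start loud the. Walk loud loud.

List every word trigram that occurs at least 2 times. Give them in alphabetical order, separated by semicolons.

tell start walk; walk loud loud; walk loud walk

Trigram counts meeting the condition (at least 2 times):
  tell start walk: 2
  walk loud loud: 2
  walk loud walk: 2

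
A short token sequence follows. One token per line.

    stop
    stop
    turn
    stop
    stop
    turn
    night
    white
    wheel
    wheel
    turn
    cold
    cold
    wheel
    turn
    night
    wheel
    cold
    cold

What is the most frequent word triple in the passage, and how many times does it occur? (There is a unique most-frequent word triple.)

Trigram frequencies (highest first):
  stop stop turn: 2
  stop turn stop: 1
  turn stop stop: 1
  stop turn night: 1
  turn night white: 1
  night white wheel: 1
  … (10 more, each ≤ 1)

"stop stop turn", 2 times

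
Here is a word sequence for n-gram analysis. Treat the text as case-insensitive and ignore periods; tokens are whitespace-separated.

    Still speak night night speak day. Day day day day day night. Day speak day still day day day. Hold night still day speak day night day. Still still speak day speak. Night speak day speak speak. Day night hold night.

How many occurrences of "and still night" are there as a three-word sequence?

0

Scanning the 39 overlapping trigram windows for "and still night":
  (none found)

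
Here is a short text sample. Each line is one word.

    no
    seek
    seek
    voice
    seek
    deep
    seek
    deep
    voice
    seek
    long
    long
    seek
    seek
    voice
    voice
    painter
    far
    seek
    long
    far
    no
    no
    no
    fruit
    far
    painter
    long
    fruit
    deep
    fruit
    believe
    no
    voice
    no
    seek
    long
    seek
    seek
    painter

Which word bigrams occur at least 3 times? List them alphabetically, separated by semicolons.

seek long; seek seek

Bigram counts meeting the condition (at least 3 times):
  seek long: 3
  seek seek: 3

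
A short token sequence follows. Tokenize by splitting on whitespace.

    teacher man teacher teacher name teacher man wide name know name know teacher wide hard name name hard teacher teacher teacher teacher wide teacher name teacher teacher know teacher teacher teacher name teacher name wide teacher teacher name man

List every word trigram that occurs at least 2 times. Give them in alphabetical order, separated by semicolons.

Trigram counts meeting the condition (at least 2 times):
  teacher name teacher: 3
  teacher teacher name: 3
  teacher teacher teacher: 3

teacher name teacher; teacher teacher name; teacher teacher teacher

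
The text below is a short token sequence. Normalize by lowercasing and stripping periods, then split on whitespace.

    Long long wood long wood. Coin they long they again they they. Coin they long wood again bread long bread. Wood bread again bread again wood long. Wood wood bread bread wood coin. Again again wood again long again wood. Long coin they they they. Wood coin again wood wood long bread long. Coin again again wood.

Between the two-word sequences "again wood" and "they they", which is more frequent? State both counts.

"again wood": 5 occurrences
"they they": 3 occurrences

"again wood" (5 vs 3)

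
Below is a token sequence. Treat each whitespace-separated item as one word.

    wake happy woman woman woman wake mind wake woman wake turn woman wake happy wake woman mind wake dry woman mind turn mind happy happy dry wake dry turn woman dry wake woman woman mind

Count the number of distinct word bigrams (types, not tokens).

35 tokens → 34 bigram windows in total.
Repeated bigrams (each contributes count−1 duplicates):
  wake woman: 3
  woman mind: 3
  woman wake: 3
  woman woman: 3
  dry wake: 2
  mind wake: 2
  turn woman: 2
  wake dry: 2
  … (1 more repeated)
13 duplicate windows → 34 − 13 = 21 distinct.

21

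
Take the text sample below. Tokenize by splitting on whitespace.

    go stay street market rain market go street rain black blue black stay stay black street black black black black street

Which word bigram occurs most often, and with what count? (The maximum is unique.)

Bigram frequencies (highest first):
  black black: 3
  black street: 2
  go stay: 1
  stay street: 1
  street market: 1
  market rain: 1
  … (11 more, each ≤ 1)

"black black", 3 times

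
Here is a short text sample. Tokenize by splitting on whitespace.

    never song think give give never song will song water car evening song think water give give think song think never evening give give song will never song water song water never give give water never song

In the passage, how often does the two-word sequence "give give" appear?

4

Scanning the 36 overlapping bigram windows for "give give":
  position 4–5: give give
  position 16–17: give give
  position 23–24: give give
  position 33–34: give give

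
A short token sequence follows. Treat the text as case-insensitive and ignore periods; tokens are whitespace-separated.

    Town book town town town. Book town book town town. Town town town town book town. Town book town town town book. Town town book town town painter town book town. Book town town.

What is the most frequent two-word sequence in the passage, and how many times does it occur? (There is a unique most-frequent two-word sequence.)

"town town", 13 times

Bigram frequencies (highest first):
  town town: 13
  town book: 9
  book town: 9
  town painter: 1
  painter town: 1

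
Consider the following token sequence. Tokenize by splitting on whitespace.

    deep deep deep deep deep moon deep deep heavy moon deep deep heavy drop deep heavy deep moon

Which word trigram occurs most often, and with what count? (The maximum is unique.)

"deep deep deep", 3 times

Trigram frequencies (highest first):
  deep deep deep: 3
  moon deep deep: 2
  deep deep heavy: 2
  deep deep moon: 1
  deep moon deep: 1
  deep heavy moon: 1
  … (6 more, each ≤ 1)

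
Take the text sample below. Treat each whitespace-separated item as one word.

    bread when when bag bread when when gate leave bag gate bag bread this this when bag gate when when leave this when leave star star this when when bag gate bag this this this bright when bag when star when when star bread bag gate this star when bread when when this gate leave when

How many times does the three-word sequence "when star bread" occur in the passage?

Scanning the 54 overlapping trigram windows for "when star bread":
  position 42–44: when star bread

1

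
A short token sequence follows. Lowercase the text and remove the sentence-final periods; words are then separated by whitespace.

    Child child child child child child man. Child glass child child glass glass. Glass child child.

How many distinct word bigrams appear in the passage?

16 tokens → 15 bigram windows in total.
Repeated bigrams (each contributes count−1 duplicates):
  child child: 7
  child glass: 2
  glass child: 2
  glass glass: 2
9 duplicate windows → 15 − 9 = 6 distinct.

6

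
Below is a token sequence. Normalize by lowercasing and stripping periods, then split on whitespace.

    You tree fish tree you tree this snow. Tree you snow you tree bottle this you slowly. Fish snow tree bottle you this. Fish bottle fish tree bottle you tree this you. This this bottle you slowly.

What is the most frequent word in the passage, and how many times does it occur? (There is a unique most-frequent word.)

Unigram frequencies (highest first):
  you: 9
  tree: 8
  this: 6
  bottle: 5
  fish: 4
  snow: 3
  … (1 more, each ≤ 2)

"you", 9 times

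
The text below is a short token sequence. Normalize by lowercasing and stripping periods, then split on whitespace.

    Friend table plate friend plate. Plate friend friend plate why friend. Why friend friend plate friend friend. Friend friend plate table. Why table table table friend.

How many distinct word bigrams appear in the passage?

14

26 tokens → 25 bigram windows in total.
Repeated bigrams (each contributes count−1 duplicates):
  friend friend: 5
  friend plate: 4
  plate friend: 3
  table table: 2
  why friend: 2
11 duplicate windows → 25 − 11 = 14 distinct.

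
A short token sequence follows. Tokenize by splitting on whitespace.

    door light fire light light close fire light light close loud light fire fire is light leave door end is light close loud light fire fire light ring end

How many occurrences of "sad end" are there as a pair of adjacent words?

0

Scanning the 28 overlapping bigram windows for "sad end":
  (none found)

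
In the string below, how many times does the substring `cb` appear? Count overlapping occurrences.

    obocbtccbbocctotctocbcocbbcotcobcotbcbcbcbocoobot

7

Sliding a length-2 window over the 49 characters (48 positions):
  position 4–5: cb
  position 8–9: cb
  position 20–21: cb
  position 24–25: cb
  position 37–38: cb
  position 39–40: cb
  position 41–42: cb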